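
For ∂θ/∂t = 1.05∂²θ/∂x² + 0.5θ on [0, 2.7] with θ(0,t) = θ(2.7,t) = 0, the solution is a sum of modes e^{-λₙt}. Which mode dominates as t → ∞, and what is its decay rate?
Eigenvalues: λₙ = 1.05n²π²/2.7² - 0.5.
First three modes:
  n=1: λ₁ = 1.05π²/2.7² - 0.5 ≈ 0.922
  n=2: λ₂ = 4.2π²/2.7² - 0.5 ≈ 5.186
  n=3: λ₃ = 9.45π²/2.7² - 0.5 ≈ 12.294
Since 1.05π²/2.7² ≈ 1.422 > 0.5, all λₙ > 0.
The n=1 mode decays slowest → dominates as t → ∞.
Asymptotic: θ ~ c₁ sin(πx/2.7) e^{-λ₁t} with decay rate λ₁ ≈ 0.922.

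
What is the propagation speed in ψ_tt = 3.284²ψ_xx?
Speed = 3.284. Information travels along characteristics x = x₀ ± 3.284t.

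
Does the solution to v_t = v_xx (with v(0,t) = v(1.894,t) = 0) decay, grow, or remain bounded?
v → 0. Heat diffuses out through both boundaries.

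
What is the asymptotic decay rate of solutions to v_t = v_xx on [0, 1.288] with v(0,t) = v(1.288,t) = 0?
Eigenvalues: λₙ = n²π²/1.288².
First three modes:
  n=1: λ₁ = π²/1.288² ≈ 5.949
  n=2: λ₂ = 4π²/1.288² ≈ 23.797 (4× faster decay)
  n=3: λ₃ = 9π²/1.288² ≈ 53.544 (9× faster decay)
As t → ∞, higher modes decay exponentially faster. The n=1 mode dominates: v ~ c₁ sin(πx/1.288) e^{-λ₁t}.
Decay rate: λ₁ = π²/1.288² ≈ 5.949.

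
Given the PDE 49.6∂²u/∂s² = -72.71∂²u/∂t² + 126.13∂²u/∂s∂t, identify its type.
Rewriting in standard form: 49.6∂²u/∂s² - 126.13∂²u/∂s∂t + 72.71∂²u/∂t² = 0. The second-order coefficients are A = 49.6, B = -126.13, C = 72.71. Since B² - 4AC = 1483.1129 > 0, this is a hyperbolic PDE.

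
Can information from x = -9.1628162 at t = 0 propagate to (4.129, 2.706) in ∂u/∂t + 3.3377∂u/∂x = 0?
No. Only data at x = -4.9028162 affects (4.129, 2.706). Advection has one-way propagation along characteristics.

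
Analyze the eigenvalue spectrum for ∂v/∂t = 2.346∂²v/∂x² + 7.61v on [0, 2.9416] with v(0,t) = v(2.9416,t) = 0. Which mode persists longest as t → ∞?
Eigenvalues: λₙ = 2.346n²π²/2.9416² - 7.61.
First three modes:
  n=1: λ₁ = 2.346π²/2.9416² - 7.61 ≈ -4.934
  n=2: λ₂ = 9.384π²/2.9416² - 7.61 ≈ 3.093
  n=3: λ₃ = 21.114π²/2.9416² - 7.61 ≈ 16.473
Since 2.346π²/2.9416² ≈ 2.676 < 7.61, λ₁ < 0.
The n=1 mode grows fastest (−λₙ is largest for n=1) → dominates.
Asymptotic: v ~ c₁ sin(πx/2.9416) e^{4.934t} (exponential growth at rate −λ₁ ≈ 4.934).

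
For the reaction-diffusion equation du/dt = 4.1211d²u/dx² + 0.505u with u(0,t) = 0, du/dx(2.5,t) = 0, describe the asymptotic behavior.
u → 0. Diffusion dominates reaction (r=0.505 < κπ²/(4L²)≈1.63); solution decays.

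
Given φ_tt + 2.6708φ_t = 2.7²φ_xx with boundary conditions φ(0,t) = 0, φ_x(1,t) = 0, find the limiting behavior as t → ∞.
φ → 0. Damping (γ=2.6708) dissipates energy; oscillations decay exponentially.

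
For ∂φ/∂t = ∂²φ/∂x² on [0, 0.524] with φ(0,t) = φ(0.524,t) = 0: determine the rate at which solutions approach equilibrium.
Eigenvalues: λₙ = n²π²/0.524².
First three modes:
  n=1: λ₁ = π²/0.524² ≈ 35.945
  n=2: λ₂ = 4π²/0.524² ≈ 143.78 (4× faster decay)
  n=3: λ₃ = 9π²/0.524² ≈ 323.504 (9× faster decay)
As t → ∞, higher modes decay exponentially faster. The n=1 mode dominates: φ ~ c₁ sin(πx/0.524) e^{-λ₁t}.
Decay rate: λ₁ = π²/0.524² ≈ 35.945.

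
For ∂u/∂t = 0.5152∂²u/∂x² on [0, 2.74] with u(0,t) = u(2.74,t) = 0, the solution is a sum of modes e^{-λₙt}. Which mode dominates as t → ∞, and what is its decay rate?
Eigenvalues: λₙ = 0.5152n²π²/2.74².
First three modes:
  n=1: λ₁ = 0.5152π²/2.74² ≈ 0.677
  n=2: λ₂ = 2.0608π²/2.74² ≈ 2.709 (4× faster decay)
  n=3: λ₃ = 4.6368π²/2.74² ≈ 6.096 (9× faster decay)
As t → ∞, higher modes decay exponentially faster. The n=1 mode dominates: u ~ c₁ sin(πx/2.74) e^{-λ₁t}.
Decay rate: λ₁ = 0.5152π²/2.74² ≈ 0.677.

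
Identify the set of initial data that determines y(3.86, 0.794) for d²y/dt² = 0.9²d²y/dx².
Domain of dependence: [3.1454, 4.5746]. Signals travel at speed 0.9, so data within |x - 3.86| ≤ 0.9·0.794 = 0.7146 can reach the point.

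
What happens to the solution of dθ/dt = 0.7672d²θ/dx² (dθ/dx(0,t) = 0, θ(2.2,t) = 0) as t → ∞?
θ → 0. Heat escapes through the Dirichlet boundary.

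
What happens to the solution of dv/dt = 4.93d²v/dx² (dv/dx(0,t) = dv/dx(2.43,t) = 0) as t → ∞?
v → constant (steady state). Heat is conserved (no flux at boundaries); solution approaches the spatial average.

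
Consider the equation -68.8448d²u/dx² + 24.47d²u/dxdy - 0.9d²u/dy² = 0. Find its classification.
Hyperbolic. (A = -68.8448, B = 24.47, C = -0.9 gives B² - 4AC = 350.93962.)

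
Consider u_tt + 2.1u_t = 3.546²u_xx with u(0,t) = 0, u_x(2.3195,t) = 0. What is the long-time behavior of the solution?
As t → ∞, u → 0. Damping (γ=2.1) dissipates energy; oscillations decay exponentially.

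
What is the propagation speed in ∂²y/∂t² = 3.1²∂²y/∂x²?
Speed = 3.1. Information travels along characteristics x = x₀ ± 3.1t.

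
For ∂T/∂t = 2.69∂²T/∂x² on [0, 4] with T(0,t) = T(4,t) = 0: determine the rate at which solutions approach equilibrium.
Eigenvalues: λₙ = 2.69n²π²/4².
First three modes:
  n=1: λ₁ = 2.69π²/4² ≈ 1.659
  n=2: λ₂ = 10.76π²/4² ≈ 6.637 (4× faster decay)
  n=3: λ₃ = 24.21π²/4² ≈ 14.934 (9× faster decay)
As t → ∞, higher modes decay exponentially faster. The n=1 mode dominates: T ~ c₁ sin(πx/4) e^{-λ₁t}.
Decay rate: λ₁ = 2.69π²/4² ≈ 1.659.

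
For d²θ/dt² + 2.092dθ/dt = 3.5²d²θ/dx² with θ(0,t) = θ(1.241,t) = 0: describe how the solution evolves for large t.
θ → 0. Damping (γ=2.092) dissipates energy; oscillations decay exponentially.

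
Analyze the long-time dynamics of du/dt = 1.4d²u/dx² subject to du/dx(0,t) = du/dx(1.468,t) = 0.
Long-time behavior: u → constant (steady state). Heat is conserved (no flux at boundaries); solution approaches the spatial average.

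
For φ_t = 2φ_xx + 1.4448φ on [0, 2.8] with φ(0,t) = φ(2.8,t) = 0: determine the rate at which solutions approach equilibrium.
Eigenvalues: λₙ = 2n²π²/2.8² - 1.4448.
First three modes:
  n=1: λ₁ = 2π²/2.8² - 1.4448 ≈ 1.073
  n=2: λ₂ = 8π²/2.8² - 1.4448 ≈ 8.626
  n=3: λ₃ = 18π²/2.8² - 1.4448 ≈ 21.215
Since 2π²/2.8² ≈ 2.518 > 1.4448, all λₙ > 0.
The n=1 mode decays slowest → dominates as t → ∞.
Asymptotic: φ ~ c₁ sin(πx/2.8) e^{-λ₁t} with decay rate λ₁ ≈ 1.073.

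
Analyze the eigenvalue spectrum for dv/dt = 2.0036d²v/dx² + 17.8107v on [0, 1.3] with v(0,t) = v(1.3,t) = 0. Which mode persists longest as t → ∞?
Eigenvalues: λₙ = 2.0036n²π²/1.3² - 17.8107.
First three modes:
  n=1: λ₁ = 2.0036π²/1.3² - 17.8107 ≈ -6.11
  n=2: λ₂ = 8.0144π²/1.3² - 17.8107 ≈ 28.993
  n=3: λ₃ = 18.0324π²/1.3² - 17.8107 ≈ 87.499
Since 2.0036π²/1.3² ≈ 11.701 < 17.8107, λ₁ < 0.
The n=1 mode grows fastest (−λₙ is largest for n=1) → dominates.
Asymptotic: v ~ c₁ sin(πx/1.3) e^{6.11t} (exponential growth at rate −λ₁ ≈ 6.11).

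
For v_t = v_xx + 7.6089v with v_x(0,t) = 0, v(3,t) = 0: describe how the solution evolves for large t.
v grows unboundedly. Reaction dominates diffusion (r=7.6089 > κπ²/(4L²)≈0.27); solution grows exponentially.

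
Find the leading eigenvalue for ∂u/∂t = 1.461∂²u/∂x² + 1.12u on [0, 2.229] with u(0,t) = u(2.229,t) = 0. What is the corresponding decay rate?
Eigenvalues: λₙ = 1.461n²π²/2.229² - 1.12.
First three modes:
  n=1: λ₁ = 1.461π²/2.229² - 1.12 ≈ 1.782
  n=2: λ₂ = 5.844π²/2.229² - 1.12 ≈ 10.489
  n=3: λ₃ = 13.149π²/2.229² - 1.12 ≈ 25
Since 1.461π²/2.229² ≈ 2.902 > 1.12, all λₙ > 0.
The n=1 mode decays slowest → dominates as t → ∞.
Asymptotic: u ~ c₁ sin(πx/2.229) e^{-λ₁t} with decay rate λ₁ ≈ 1.782.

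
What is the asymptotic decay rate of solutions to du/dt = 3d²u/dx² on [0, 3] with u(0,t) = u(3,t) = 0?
Eigenvalues: λₙ = 3n²π²/3².
First three modes:
  n=1: λ₁ = 3π²/3² ≈ 3.29
  n=2: λ₂ = 12π²/3² ≈ 13.159 (4× faster decay)
  n=3: λ₃ = 27π²/3² ≈ 29.609 (9× faster decay)
As t → ∞, higher modes decay exponentially faster. The n=1 mode dominates: u ~ c₁ sin(πx/3) e^{-λ₁t}.
Decay rate: λ₁ = 3π²/3² ≈ 3.29.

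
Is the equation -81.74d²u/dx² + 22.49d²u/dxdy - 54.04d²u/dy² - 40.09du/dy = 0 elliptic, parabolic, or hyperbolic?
Computing B² - 4AC with A = -81.74, B = 22.49, C = -54.04: discriminant = -17163.1183 (negative). Answer: elliptic.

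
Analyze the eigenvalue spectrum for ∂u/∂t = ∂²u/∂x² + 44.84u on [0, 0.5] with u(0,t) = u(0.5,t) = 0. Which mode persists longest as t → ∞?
Eigenvalues: λₙ = n²π²/0.5² - 44.84.
First three modes:
  n=1: λ₁ = π²/0.5² - 44.84 ≈ -5.362
  n=2: λ₂ = 4π²/0.5² - 44.84 ≈ 113.074
  n=3: λ₃ = 9π²/0.5² - 44.84 ≈ 310.466
Since π²/0.5² ≈ 39.478 < 44.84, λ₁ < 0.
The n=1 mode grows fastest (−λₙ is largest for n=1) → dominates.
Asymptotic: u ~ c₁ sin(πx/0.5) e^{5.362t} (exponential growth at rate −λ₁ ≈ 5.362).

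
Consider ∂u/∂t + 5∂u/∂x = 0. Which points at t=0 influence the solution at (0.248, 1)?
A single point: x = -4.752. The characteristic through (0.248, 1) is x - 5t = const, so x = 0.248 - 5·1 = -4.752.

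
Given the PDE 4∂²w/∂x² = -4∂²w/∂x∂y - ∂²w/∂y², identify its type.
Rewriting in standard form: 4∂²w/∂x² + 4∂²w/∂x∂y + ∂²w/∂y² = 0. The second-order coefficients are A = 4, B = 4, C = 1. Since B² - 4AC = 0 = 0, this is a parabolic PDE.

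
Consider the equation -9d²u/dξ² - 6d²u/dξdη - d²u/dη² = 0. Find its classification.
Parabolic. (A = -9, B = -6, C = -1 gives B² - 4AC = 0.)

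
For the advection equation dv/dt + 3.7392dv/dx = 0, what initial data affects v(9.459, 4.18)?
A single point: x = -6.170856. The characteristic through (9.459, 4.18) is x - 3.7392t = const, so x = 9.459 - 3.7392·4.18 = -6.170856.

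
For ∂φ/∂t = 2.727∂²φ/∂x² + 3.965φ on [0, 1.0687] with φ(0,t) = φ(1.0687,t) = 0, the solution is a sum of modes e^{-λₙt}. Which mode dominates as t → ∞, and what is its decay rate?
Eigenvalues: λₙ = 2.727n²π²/1.0687² - 3.965.
First three modes:
  n=1: λ₁ = 2.727π²/1.0687² - 3.965 ≈ 19.6
  n=2: λ₂ = 10.908π²/1.0687² - 3.965 ≈ 90.296
  n=3: λ₃ = 24.543π²/1.0687² - 3.965 ≈ 208.123
Since 2.727π²/1.0687² ≈ 23.565 > 3.965, all λₙ > 0.
The n=1 mode decays slowest → dominates as t → ∞.
Asymptotic: φ ~ c₁ sin(πx/1.0687) e^{-λ₁t} with decay rate λ₁ ≈ 19.6.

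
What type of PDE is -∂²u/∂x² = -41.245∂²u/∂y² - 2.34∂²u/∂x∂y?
Rewriting in standard form: -∂²u/∂x² + 2.34∂²u/∂x∂y + 41.245∂²u/∂y² = 0. With A = -1, B = 2.34, C = 41.245, the discriminant is 170.4556. This is a hyperbolic PDE.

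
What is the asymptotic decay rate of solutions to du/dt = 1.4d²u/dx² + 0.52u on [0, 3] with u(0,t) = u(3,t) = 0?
Eigenvalues: λₙ = 1.4n²π²/3² - 0.52.
First three modes:
  n=1: λ₁ = 1.4π²/3² - 0.52 ≈ 1.015
  n=2: λ₂ = 5.6π²/3² - 0.52 ≈ 5.621
  n=3: λ₃ = 12.6π²/3² - 0.52 ≈ 13.297
Since 1.4π²/3² ≈ 1.535 > 0.52, all λₙ > 0.
The n=1 mode decays slowest → dominates as t → ∞.
Asymptotic: u ~ c₁ sin(πx/3) e^{-λ₁t} with decay rate λ₁ ≈ 1.015.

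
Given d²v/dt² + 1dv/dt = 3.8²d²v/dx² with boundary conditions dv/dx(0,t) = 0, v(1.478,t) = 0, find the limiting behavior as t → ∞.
v → 0. Damping (γ=1) dissipates energy; oscillations decay exponentially.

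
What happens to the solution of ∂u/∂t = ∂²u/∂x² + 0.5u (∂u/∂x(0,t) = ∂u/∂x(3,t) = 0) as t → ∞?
u grows unboundedly. With Neumann BCs the constant mode has diffusion eigenvalue 0, so any r > 0 makes it grow like e^(0.5t); solution grows exponentially.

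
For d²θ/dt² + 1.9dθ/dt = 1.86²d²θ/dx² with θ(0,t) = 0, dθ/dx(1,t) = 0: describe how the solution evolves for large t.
θ → 0. Damping (γ=1.9) dissipates energy; oscillations decay exponentially.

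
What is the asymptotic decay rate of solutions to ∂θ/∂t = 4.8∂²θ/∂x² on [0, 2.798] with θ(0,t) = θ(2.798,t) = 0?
Eigenvalues: λₙ = 4.8n²π²/2.798².
First three modes:
  n=1: λ₁ = 4.8π²/2.798² ≈ 6.051
  n=2: λ₂ = 19.2π²/2.798² ≈ 24.205 (4× faster decay)
  n=3: λ₃ = 43.2π²/2.798² ≈ 54.461 (9× faster decay)
As t → ∞, higher modes decay exponentially faster. The n=1 mode dominates: θ ~ c₁ sin(πx/2.798) e^{-λ₁t}.
Decay rate: λ₁ = 4.8π²/2.798² ≈ 6.051.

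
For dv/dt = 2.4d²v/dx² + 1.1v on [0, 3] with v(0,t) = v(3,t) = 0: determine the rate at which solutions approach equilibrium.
Eigenvalues: λₙ = 2.4n²π²/3² - 1.1.
First three modes:
  n=1: λ₁ = 2.4π²/3² - 1.1 ≈ 1.532
  n=2: λ₂ = 9.6π²/3² - 1.1 ≈ 9.428
  n=3: λ₃ = 21.6π²/3² - 1.1 ≈ 22.587
Since 2.4π²/3² ≈ 2.632 > 1.1, all λₙ > 0.
The n=1 mode decays slowest → dominates as t → ∞.
Asymptotic: v ~ c₁ sin(πx/3) e^{-λ₁t} with decay rate λ₁ ≈ 1.532.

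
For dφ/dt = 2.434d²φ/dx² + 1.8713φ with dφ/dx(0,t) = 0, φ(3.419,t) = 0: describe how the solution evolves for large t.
φ grows unboundedly. Reaction dominates diffusion (r=1.8713 > κπ²/(4L²)≈0.51); solution grows exponentially.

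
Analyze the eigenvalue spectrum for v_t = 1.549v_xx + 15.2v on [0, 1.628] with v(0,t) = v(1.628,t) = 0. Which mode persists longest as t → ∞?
Eigenvalues: λₙ = 1.549n²π²/1.628² - 15.2.
First three modes:
  n=1: λ₁ = 1.549π²/1.628² - 15.2 ≈ -9.432
  n=2: λ₂ = 6.196π²/1.628² - 15.2 ≈ 7.873
  n=3: λ₃ = 13.941π²/1.628² - 15.2 ≈ 36.714
Since 1.549π²/1.628² ≈ 5.768 < 15.2, λ₁ < 0.
The n=1 mode grows fastest (−λₙ is largest for n=1) → dominates.
Asymptotic: v ~ c₁ sin(πx/1.628) e^{9.432t} (exponential growth at rate −λ₁ ≈ 9.432).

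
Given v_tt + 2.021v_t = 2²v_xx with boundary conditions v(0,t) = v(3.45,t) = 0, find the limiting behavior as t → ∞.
v → 0. Damping (γ=2.021) dissipates energy; oscillations decay exponentially.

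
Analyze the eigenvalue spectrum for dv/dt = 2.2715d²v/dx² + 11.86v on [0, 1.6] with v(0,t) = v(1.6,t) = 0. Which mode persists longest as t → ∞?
Eigenvalues: λₙ = 2.2715n²π²/1.6² - 11.86.
First three modes:
  n=1: λ₁ = 2.2715π²/1.6² - 11.86 ≈ -3.103
  n=2: λ₂ = 9.086π²/1.6² - 11.86 ≈ 23.169
  n=3: λ₃ = 20.4435π²/1.6² - 11.86 ≈ 66.956
Since 2.2715π²/1.6² ≈ 8.757 < 11.86, λ₁ < 0.
The n=1 mode grows fastest (−λₙ is largest for n=1) → dominates.
Asymptotic: v ~ c₁ sin(πx/1.6) e^{3.103t} (exponential growth at rate −λ₁ ≈ 3.103).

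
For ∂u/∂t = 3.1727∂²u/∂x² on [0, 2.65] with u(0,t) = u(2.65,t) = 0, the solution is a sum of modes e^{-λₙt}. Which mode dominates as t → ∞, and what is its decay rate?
Eigenvalues: λₙ = 3.1727n²π²/2.65².
First three modes:
  n=1: λ₁ = 3.1727π²/2.65² ≈ 4.459
  n=2: λ₂ = 12.6908π²/2.65² ≈ 17.836 (4× faster decay)
  n=3: λ₃ = 28.5543π²/2.65² ≈ 40.131 (9× faster decay)
As t → ∞, higher modes decay exponentially faster. The n=1 mode dominates: u ~ c₁ sin(πx/2.65) e^{-λ₁t}.
Decay rate: λ₁ = 3.1727π²/2.65² ≈ 4.459.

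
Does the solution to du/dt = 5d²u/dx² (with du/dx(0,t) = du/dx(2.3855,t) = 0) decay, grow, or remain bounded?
u → constant (steady state). Heat is conserved (no flux at boundaries); solution approaches the spatial average.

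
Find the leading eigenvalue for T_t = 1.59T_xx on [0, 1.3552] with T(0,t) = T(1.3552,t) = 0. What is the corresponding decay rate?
Eigenvalues: λₙ = 1.59n²π²/1.3552².
First three modes:
  n=1: λ₁ = 1.59π²/1.3552² ≈ 8.545
  n=2: λ₂ = 6.36π²/1.3552² ≈ 34.178 (4× faster decay)
  n=3: λ₃ = 14.31π²/1.3552² ≈ 76.901 (9× faster decay)
As t → ∞, higher modes decay exponentially faster. The n=1 mode dominates: T ~ c₁ sin(πx/1.3552) e^{-λ₁t}.
Decay rate: λ₁ = 1.59π²/1.3552² ≈ 8.545.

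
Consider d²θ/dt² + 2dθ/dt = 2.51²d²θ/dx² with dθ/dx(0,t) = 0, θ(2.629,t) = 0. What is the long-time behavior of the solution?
As t → ∞, θ → 0. Damping (γ=2) dissipates energy; oscillations decay exponentially.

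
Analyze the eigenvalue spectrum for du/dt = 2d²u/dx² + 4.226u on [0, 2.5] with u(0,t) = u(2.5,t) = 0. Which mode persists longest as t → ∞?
Eigenvalues: λₙ = 2n²π²/2.5² - 4.226.
First three modes:
  n=1: λ₁ = 2π²/2.5² - 4.226 ≈ -1.068
  n=2: λ₂ = 8π²/2.5² - 4.226 ≈ 8.407
  n=3: λ₃ = 18π²/2.5² - 4.226 ≈ 24.198
Since 2π²/2.5² ≈ 3.158 < 4.226, λ₁ < 0.
The n=1 mode grows fastest (−λₙ is largest for n=1) → dominates.
Asymptotic: u ~ c₁ sin(πx/2.5) e^{1.068t} (exponential growth at rate −λ₁ ≈ 1.068).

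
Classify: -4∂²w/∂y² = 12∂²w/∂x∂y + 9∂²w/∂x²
Rewriting in standard form: -9∂²w/∂x² - 12∂²w/∂x∂y - 4∂²w/∂y² = 0. Parabolic (discriminant = 0).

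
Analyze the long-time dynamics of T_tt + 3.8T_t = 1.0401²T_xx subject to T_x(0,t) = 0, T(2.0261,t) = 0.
Long-time behavior: T → 0. Damping (γ=3.8) dissipates energy; oscillations decay exponentially.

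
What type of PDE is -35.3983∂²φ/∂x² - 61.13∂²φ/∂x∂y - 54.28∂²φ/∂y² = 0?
With A = -35.3983, B = -61.13, C = -54.28, the discriminant is -3948.801996. This is an elliptic PDE.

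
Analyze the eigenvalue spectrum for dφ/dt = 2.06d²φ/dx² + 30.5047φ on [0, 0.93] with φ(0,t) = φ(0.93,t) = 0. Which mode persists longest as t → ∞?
Eigenvalues: λₙ = 2.06n²π²/0.93² - 30.5047.
First three modes:
  n=1: λ₁ = 2.06π²/0.93² - 30.5047 ≈ -6.997
  n=2: λ₂ = 8.24π²/0.93² - 30.5047 ≈ 63.524
  n=3: λ₃ = 18.54π²/0.93² - 30.5047 ≈ 181.06
Since 2.06π²/0.93² ≈ 23.507 < 30.5047, λ₁ < 0.
The n=1 mode grows fastest (−λₙ is largest for n=1) → dominates.
Asymptotic: φ ~ c₁ sin(πx/0.93) e^{6.997t} (exponential growth at rate −λ₁ ≈ 6.997).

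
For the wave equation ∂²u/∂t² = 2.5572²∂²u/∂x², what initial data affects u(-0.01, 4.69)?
Domain of dependence: [-12.003268, 11.983268]. Signals travel at speed 2.5572, so data within |x - -0.01| ≤ 2.5572·4.69 = 11.993268 can reach the point.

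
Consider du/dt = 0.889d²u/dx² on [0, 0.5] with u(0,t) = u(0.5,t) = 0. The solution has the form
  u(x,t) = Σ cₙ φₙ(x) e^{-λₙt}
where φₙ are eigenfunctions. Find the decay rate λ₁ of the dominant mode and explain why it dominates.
Eigenvalues: λₙ = 0.889n²π²/0.5².
First three modes:
  n=1: λ₁ = 0.889π²/0.5² ≈ 35.096
  n=2: λ₂ = 3.556π²/0.5² ≈ 140.385 (4× faster decay)
  n=3: λ₃ = 8.001π²/0.5² ≈ 315.867 (9× faster decay)
As t → ∞, higher modes decay exponentially faster. The n=1 mode dominates: u ~ c₁ sin(πx/0.5) e^{-λ₁t}.
Decay rate: λ₁ = 0.889π²/0.5² ≈ 35.096.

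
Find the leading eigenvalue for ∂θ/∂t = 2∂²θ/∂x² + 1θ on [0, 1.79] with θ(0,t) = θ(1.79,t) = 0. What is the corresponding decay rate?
Eigenvalues: λₙ = 2n²π²/1.79² - 1.
First three modes:
  n=1: λ₁ = 2π²/1.79² - 1 ≈ 5.161
  n=2: λ₂ = 8π²/1.79² - 1 ≈ 23.642
  n=3: λ₃ = 18π²/1.79² - 1 ≈ 54.445
Since 2π²/1.79² ≈ 6.161 > 1, all λₙ > 0.
The n=1 mode decays slowest → dominates as t → ∞.
Asymptotic: θ ~ c₁ sin(πx/1.79) e^{-λ₁t} with decay rate λ₁ ≈ 5.161.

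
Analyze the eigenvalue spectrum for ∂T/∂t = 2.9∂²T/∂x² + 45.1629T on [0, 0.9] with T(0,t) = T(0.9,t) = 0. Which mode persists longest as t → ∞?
Eigenvalues: λₙ = 2.9n²π²/0.9² - 45.1629.
First three modes:
  n=1: λ₁ = 2.9π²/0.9² - 45.1629 ≈ -9.827
  n=2: λ₂ = 11.6π²/0.9² - 45.1629 ≈ 96.18
  n=3: λ₃ = 26.1π²/0.9² - 45.1629 ≈ 272.858
Since 2.9π²/0.9² ≈ 35.336 < 45.1629, λ₁ < 0.
The n=1 mode grows fastest (−λₙ is largest for n=1) → dominates.
Asymptotic: T ~ c₁ sin(πx/0.9) e^{9.827t} (exponential growth at rate −λ₁ ≈ 9.827).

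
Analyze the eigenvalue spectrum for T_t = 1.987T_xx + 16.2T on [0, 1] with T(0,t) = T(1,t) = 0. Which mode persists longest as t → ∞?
Eigenvalues: λₙ = 1.987n²π²/1² - 16.2.
First three modes:
  n=1: λ₁ = 1.987π² - 16.2 ≈ 3.411
  n=2: λ₂ = 7.948π² - 16.2 ≈ 62.244
  n=3: λ₃ = 17.883π² - 16.2 ≈ 160.298
Since 1.987π² ≈ 19.611 > 16.2, all λₙ > 0.
The n=1 mode decays slowest → dominates as t → ∞.
Asymptotic: T ~ c₁ sin(πx/1) e^{-λ₁t} with decay rate λ₁ ≈ 3.411.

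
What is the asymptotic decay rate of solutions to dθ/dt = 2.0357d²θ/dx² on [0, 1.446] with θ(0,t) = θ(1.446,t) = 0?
Eigenvalues: λₙ = 2.0357n²π²/1.446².
First three modes:
  n=1: λ₁ = 2.0357π²/1.446² ≈ 9.609
  n=2: λ₂ = 8.1428π²/1.446² ≈ 38.436 (4× faster decay)
  n=3: λ₃ = 18.3213π²/1.446² ≈ 86.481 (9× faster decay)
As t → ∞, higher modes decay exponentially faster. The n=1 mode dominates: θ ~ c₁ sin(πx/1.446) e^{-λ₁t}.
Decay rate: λ₁ = 2.0357π²/1.446² ≈ 9.609.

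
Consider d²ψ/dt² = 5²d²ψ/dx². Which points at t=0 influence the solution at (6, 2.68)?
Domain of dependence: [-7.4, 19.4]. Signals travel at speed 5, so data within |x - 6| ≤ 5·2.68 = 13.4 can reach the point.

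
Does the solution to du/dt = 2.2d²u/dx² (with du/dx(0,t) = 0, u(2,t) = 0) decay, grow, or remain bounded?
u → 0. Heat escapes through the Dirichlet boundary.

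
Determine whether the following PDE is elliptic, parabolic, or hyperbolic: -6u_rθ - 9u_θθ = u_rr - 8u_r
Rewriting in standard form: -u_rr - 6u_rθ - 9u_θθ + 8u_r = 0. Coefficients: A = -1, B = -6, C = -9. B² - 4AC = 0, which is zero, so the equation is parabolic.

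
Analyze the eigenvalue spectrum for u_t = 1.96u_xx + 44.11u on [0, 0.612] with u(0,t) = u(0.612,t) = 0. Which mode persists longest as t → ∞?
Eigenvalues: λₙ = 1.96n²π²/0.612² - 44.11.
First three modes:
  n=1: λ₁ = 1.96π²/0.612² - 44.11 ≈ 7.538
  n=2: λ₂ = 7.84π²/0.612² - 44.11 ≈ 162.482
  n=3: λ₃ = 17.64π²/0.612² - 44.11 ≈ 420.721
Since 1.96π²/0.612² ≈ 51.648 > 44.11, all λₙ > 0.
The n=1 mode decays slowest → dominates as t → ∞.
Asymptotic: u ~ c₁ sin(πx/0.612) e^{-λ₁t} with decay rate λ₁ ≈ 7.538.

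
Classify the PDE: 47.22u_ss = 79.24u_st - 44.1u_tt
Rewriting in standard form: 47.22u_ss - 79.24u_st + 44.1u_tt = 0. A = 47.22, B = -79.24, C = 44.1. Discriminant B² - 4AC = -2050.6304. Since -2050.6304 < 0, elliptic.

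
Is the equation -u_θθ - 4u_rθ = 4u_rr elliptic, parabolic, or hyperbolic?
Rewriting in standard form: -4u_rr - 4u_rθ - u_θθ = 0. Computing B² - 4AC with A = -4, B = -4, C = -1: discriminant = 0 (zero). Answer: parabolic.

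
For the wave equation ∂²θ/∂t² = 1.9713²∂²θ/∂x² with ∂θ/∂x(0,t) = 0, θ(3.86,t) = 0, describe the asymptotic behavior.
θ oscillates (no decay). Energy is conserved; the solution oscillates indefinitely as standing waves.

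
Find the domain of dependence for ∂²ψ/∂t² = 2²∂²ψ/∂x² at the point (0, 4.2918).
Domain of dependence: [-8.5836, 8.5836]. Signals travel at speed 2, so data within |x - 0| ≤ 2·4.2918 = 8.5836 can reach the point.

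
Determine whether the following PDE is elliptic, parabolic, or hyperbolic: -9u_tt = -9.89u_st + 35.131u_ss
Rewriting in standard form: -35.131u_ss + 9.89u_st - 9u_tt = 0. Coefficients: A = -35.131, B = 9.89, C = -9. B² - 4AC = -1166.9039, which is negative, so the equation is elliptic.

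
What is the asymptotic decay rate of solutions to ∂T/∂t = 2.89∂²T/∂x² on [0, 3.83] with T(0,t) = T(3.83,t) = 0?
Eigenvalues: λₙ = 2.89n²π²/3.83².
First three modes:
  n=1: λ₁ = 2.89π²/3.83² ≈ 1.944
  n=2: λ₂ = 11.56π²/3.83² ≈ 7.778 (4× faster decay)
  n=3: λ₃ = 26.01π²/3.83² ≈ 17.5 (9× faster decay)
As t → ∞, higher modes decay exponentially faster. The n=1 mode dominates: T ~ c₁ sin(πx/3.83) e^{-λ₁t}.
Decay rate: λ₁ = 2.89π²/3.83² ≈ 1.944.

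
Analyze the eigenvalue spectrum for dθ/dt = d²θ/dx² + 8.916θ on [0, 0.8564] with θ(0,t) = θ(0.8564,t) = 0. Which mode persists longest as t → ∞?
Eigenvalues: λₙ = n²π²/0.8564² - 8.916.
First three modes:
  n=1: λ₁ = π²/0.8564² - 8.916 ≈ 4.541
  n=2: λ₂ = 4π²/0.8564² - 8.916 ≈ 44.912
  n=3: λ₃ = 9π²/0.8564² - 8.916 ≈ 112.196
Since π²/0.8564² ≈ 13.457 > 8.916, all λₙ > 0.
The n=1 mode decays slowest → dominates as t → ∞.
Asymptotic: θ ~ c₁ sin(πx/0.8564) e^{-λ₁t} with decay rate λ₁ ≈ 4.541.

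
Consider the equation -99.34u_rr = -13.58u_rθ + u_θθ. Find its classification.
Rewriting in standard form: -99.34u_rr + 13.58u_rθ - u_θθ = 0. Elliptic. (A = -99.34, B = 13.58, C = -1 gives B² - 4AC = -212.9436.)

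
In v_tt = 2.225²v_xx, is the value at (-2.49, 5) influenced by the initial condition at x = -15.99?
No. The domain of dependence is [-13.615, 8.635], and -15.99 is outside this interval.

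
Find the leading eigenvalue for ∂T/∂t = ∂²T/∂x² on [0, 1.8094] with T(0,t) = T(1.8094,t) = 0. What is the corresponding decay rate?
Eigenvalues: λₙ = n²π²/1.8094².
First three modes:
  n=1: λ₁ = π²/1.8094² ≈ 3.015
  n=2: λ₂ = 4π²/1.8094² ≈ 12.058 (4× faster decay)
  n=3: λ₃ = 9π²/1.8094² ≈ 27.131 (9× faster decay)
As t → ∞, higher modes decay exponentially faster. The n=1 mode dominates: T ~ c₁ sin(πx/1.8094) e^{-λ₁t}.
Decay rate: λ₁ = π²/1.8094² ≈ 3.015.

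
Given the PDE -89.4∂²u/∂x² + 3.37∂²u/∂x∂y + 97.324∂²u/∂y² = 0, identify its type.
The second-order coefficients are A = -89.4, B = 3.37, C = 97.324. Since B² - 4AC = 34814.4193 > 0, this is a hyperbolic PDE.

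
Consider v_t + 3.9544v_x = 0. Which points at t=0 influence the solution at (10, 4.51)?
A single point: x = -7.834344. The characteristic through (10, 4.51) is x - 3.9544t = const, so x = 10 - 3.9544·4.51 = -7.834344.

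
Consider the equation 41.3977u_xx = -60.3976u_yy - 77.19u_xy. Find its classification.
Rewriting in standard form: 41.3977u_xx + 77.19u_xy + 60.3976u_yy = 0. Elliptic. (A = 41.3977, B = 77.19, C = 60.3976 gives B² - 4AC = -4042.99080208.)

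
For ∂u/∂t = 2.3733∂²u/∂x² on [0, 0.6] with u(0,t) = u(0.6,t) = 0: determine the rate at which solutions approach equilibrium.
Eigenvalues: λₙ = 2.3733n²π²/0.6².
First three modes:
  n=1: λ₁ = 2.3733π²/0.6² ≈ 65.065
  n=2: λ₂ = 9.4932π²/0.6² ≈ 260.261 (4× faster decay)
  n=3: λ₃ = 21.3597π²/0.6² ≈ 585.588 (9× faster decay)
As t → ∞, higher modes decay exponentially faster. The n=1 mode dominates: u ~ c₁ sin(πx/0.6) e^{-λ₁t}.
Decay rate: λ₁ = 2.3733π²/0.6² ≈ 65.065.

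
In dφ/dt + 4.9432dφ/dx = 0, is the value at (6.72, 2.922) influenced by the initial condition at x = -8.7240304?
No. Only data at x = -7.7240304 affects (6.72, 2.922). Advection has one-way propagation along characteristics.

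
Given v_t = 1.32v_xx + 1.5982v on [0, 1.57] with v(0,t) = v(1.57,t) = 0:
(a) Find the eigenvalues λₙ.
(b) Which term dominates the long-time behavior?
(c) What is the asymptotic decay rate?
Eigenvalues: λₙ = 1.32n²π²/1.57² - 1.5982.
First three modes:
  n=1: λ₁ = 1.32π²/1.57² - 1.5982 ≈ 3.687
  n=2: λ₂ = 5.28π²/1.57² - 1.5982 ≈ 19.543
  n=3: λ₃ = 11.88π²/1.57² - 1.5982 ≈ 45.97
Since 1.32π²/1.57² ≈ 5.285 > 1.5982, all λₙ > 0.
The n=1 mode decays slowest → dominates as t → ∞.
Asymptotic: v ~ c₁ sin(πx/1.57) e^{-λ₁t} with decay rate λ₁ ≈ 3.687.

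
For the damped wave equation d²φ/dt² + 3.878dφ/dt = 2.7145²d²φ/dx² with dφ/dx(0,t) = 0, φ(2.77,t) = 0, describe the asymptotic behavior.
φ → 0. Damping (γ=3.878) dissipates energy; oscillations decay exponentially.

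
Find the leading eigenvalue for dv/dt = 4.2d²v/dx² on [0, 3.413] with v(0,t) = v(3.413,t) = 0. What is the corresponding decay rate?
Eigenvalues: λₙ = 4.2n²π²/3.413².
First three modes:
  n=1: λ₁ = 4.2π²/3.413² ≈ 3.559
  n=2: λ₂ = 16.8π²/3.413² ≈ 14.234 (4× faster decay)
  n=3: λ₃ = 37.8π²/3.413² ≈ 32.027 (9× faster decay)
As t → ∞, higher modes decay exponentially faster. The n=1 mode dominates: v ~ c₁ sin(πx/3.413) e^{-λ₁t}.
Decay rate: λ₁ = 4.2π²/3.413² ≈ 3.559.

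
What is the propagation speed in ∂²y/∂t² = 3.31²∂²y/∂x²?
Speed = 3.31. Information travels along characteristics x = x₀ ± 3.31t.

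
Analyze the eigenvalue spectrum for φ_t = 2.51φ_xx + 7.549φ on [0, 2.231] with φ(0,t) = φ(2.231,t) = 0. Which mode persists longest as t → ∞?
Eigenvalues: λₙ = 2.51n²π²/2.231² - 7.549.
First three modes:
  n=1: λ₁ = 2.51π²/2.231² - 7.549 ≈ -2.572
  n=2: λ₂ = 10.04π²/2.231² - 7.549 ≈ 12.359
  n=3: λ₃ = 22.59π²/2.231² - 7.549 ≈ 37.245
Since 2.51π²/2.231² ≈ 4.977 < 7.549, λ₁ < 0.
The n=1 mode grows fastest (−λₙ is largest for n=1) → dominates.
Asymptotic: φ ~ c₁ sin(πx/2.231) e^{2.572t} (exponential growth at rate −λ₁ ≈ 2.572).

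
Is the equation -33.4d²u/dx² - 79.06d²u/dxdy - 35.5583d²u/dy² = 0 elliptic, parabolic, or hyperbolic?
Computing B² - 4AC with A = -33.4, B = -79.06, C = -35.5583: discriminant = 1499.89472 (positive). Answer: hyperbolic.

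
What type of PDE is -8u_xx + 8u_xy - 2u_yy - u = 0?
With A = -8, B = 8, C = -2, the discriminant is 0. This is a parabolic PDE.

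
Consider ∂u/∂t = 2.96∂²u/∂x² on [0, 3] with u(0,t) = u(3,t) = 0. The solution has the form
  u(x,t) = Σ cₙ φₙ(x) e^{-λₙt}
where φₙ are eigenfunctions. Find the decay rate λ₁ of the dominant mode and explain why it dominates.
Eigenvalues: λₙ = 2.96n²π²/3².
First three modes:
  n=1: λ₁ = 2.96π²/3² ≈ 3.246
  n=2: λ₂ = 11.84π²/3² ≈ 12.984 (4× faster decay)
  n=3: λ₃ = 26.64π²/3² ≈ 29.214 (9× faster decay)
As t → ∞, higher modes decay exponentially faster. The n=1 mode dominates: u ~ c₁ sin(πx/3) e^{-λ₁t}.
Decay rate: λ₁ = 2.96π²/3² ≈ 3.246.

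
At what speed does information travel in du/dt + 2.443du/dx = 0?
Speed = 2.443. Information travels along x - 2.443t = const (rightward).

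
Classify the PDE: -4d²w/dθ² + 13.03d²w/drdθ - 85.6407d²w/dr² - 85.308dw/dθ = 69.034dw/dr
Rewriting in standard form: -85.6407d²w/dr² + 13.03d²w/drdθ - 4d²w/dθ² - 69.034dw/dr - 85.308dw/dθ = 0. A = -85.6407, B = 13.03, C = -4. Discriminant B² - 4AC = -1200.4703. Since -1200.4703 < 0, elliptic.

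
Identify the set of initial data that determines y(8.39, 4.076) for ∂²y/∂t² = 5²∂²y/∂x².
Domain of dependence: [-11.99, 28.77]. Signals travel at speed 5, so data within |x - 8.39| ≤ 5·4.076 = 20.38 can reach the point.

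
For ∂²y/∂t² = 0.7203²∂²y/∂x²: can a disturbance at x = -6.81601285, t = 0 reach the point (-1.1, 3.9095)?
No. The domain of dependence is [-3.91601285, 1.71601285], and -6.81601285 is outside this interval.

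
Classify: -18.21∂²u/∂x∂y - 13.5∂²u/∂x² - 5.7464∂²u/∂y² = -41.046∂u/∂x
Rewriting in standard form: -13.5∂²u/∂x² - 18.21∂²u/∂x∂y - 5.7464∂²u/∂y² + 41.046∂u/∂x = 0. Hyperbolic (discriminant = 21.2985).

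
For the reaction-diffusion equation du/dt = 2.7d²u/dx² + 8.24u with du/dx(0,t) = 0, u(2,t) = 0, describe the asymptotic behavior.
u grows unboundedly. Reaction dominates diffusion (r=8.24 > κπ²/(4L²)≈1.67); solution grows exponentially.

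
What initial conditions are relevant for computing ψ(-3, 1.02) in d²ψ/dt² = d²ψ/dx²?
Domain of dependence: [-4.02, -1.98]. Signals travel at speed 1, so data within |x - -3| ≤ 1·1.02 = 1.02 can reach the point.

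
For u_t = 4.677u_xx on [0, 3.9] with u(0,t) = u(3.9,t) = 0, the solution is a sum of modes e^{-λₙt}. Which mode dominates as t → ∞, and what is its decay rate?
Eigenvalues: λₙ = 4.677n²π²/3.9².
First three modes:
  n=1: λ₁ = 4.677π²/3.9² ≈ 3.035
  n=2: λ₂ = 18.708π²/3.9² ≈ 12.139 (4× faster decay)
  n=3: λ₃ = 42.093π²/3.9² ≈ 27.314 (9× faster decay)
As t → ∞, higher modes decay exponentially faster. The n=1 mode dominates: u ~ c₁ sin(πx/3.9) e^{-λ₁t}.
Decay rate: λ₁ = 4.677π²/3.9² ≈ 3.035.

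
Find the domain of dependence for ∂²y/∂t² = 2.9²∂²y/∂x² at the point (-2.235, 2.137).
Domain of dependence: [-8.4323, 3.9623]. Signals travel at speed 2.9, so data within |x - -2.235| ≤ 2.9·2.137 = 6.1973 can reach the point.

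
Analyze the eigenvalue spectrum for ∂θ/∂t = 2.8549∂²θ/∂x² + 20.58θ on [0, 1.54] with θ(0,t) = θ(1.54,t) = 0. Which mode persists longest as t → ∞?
Eigenvalues: λₙ = 2.8549n²π²/1.54² - 20.58.
First three modes:
  n=1: λ₁ = 2.8549π²/1.54² - 20.58 ≈ -8.699
  n=2: λ₂ = 11.4196π²/1.54² - 20.58 ≈ 26.944
  n=3: λ₃ = 25.6941π²/1.54² - 20.58 ≈ 86.348
Since 2.8549π²/1.54² ≈ 11.881 < 20.58, λ₁ < 0.
The n=1 mode grows fastest (−λₙ is largest for n=1) → dominates.
Asymptotic: θ ~ c₁ sin(πx/1.54) e^{8.699t} (exponential growth at rate −λ₁ ≈ 8.699).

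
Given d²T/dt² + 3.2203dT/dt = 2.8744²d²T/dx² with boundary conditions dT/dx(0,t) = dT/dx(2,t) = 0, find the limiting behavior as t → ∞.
T → constant (steady state). Damping (γ=3.2203) dissipates the nonconstant modes; with Neumann BCs the spatial average obeys M''+γM'=0 and tends to a finite limit.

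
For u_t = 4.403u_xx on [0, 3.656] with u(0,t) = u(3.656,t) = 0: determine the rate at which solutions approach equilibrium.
Eigenvalues: λₙ = 4.403n²π²/3.656².
First three modes:
  n=1: λ₁ = 4.403π²/3.656² ≈ 3.251
  n=2: λ₂ = 17.612π²/3.656² ≈ 13.005 (4× faster decay)
  n=3: λ₃ = 39.627π²/3.656² ≈ 29.26 (9× faster decay)
As t → ∞, higher modes decay exponentially faster. The n=1 mode dominates: u ~ c₁ sin(πx/3.656) e^{-λ₁t}.
Decay rate: λ₁ = 4.403π²/3.656² ≈ 3.251.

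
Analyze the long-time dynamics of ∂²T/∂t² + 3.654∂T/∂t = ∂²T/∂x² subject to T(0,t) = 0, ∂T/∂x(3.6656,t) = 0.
Long-time behavior: T → 0. Damping (γ=3.654) dissipates energy; oscillations decay exponentially.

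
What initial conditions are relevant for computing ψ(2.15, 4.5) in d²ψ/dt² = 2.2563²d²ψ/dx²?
Domain of dependence: [-8.00335, 12.30335]. Signals travel at speed 2.2563, so data within |x - 2.15| ≤ 2.2563·4.5 = 10.15335 can reach the point.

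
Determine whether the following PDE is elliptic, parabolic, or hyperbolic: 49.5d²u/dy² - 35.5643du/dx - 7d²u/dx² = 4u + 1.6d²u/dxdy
Rewriting in standard form: -7d²u/dx² - 1.6d²u/dxdy + 49.5d²u/dy² - 35.5643du/dx - 4u = 0. Coefficients: A = -7, B = -1.6, C = 49.5. B² - 4AC = 1388.56, which is positive, so the equation is hyperbolic.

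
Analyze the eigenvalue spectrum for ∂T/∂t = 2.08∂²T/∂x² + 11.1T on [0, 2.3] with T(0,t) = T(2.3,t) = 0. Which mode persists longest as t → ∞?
Eigenvalues: λₙ = 2.08n²π²/2.3² - 11.1.
First three modes:
  n=1: λ₁ = 2.08π²/2.3² - 11.1 ≈ -7.219
  n=2: λ₂ = 8.32π²/2.3² - 11.1 ≈ 4.423
  n=3: λ₃ = 18.72π²/2.3² - 11.1 ≈ 23.826
Since 2.08π²/2.3² ≈ 3.881 < 11.1, λ₁ < 0.
The n=1 mode grows fastest (−λₙ is largest for n=1) → dominates.
Asymptotic: T ~ c₁ sin(πx/2.3) e^{7.219t} (exponential growth at rate −λ₁ ≈ 7.219).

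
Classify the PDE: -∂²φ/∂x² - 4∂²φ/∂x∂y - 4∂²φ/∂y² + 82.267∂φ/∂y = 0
A = -1, B = -4, C = -4. Discriminant B² - 4AC = 0. Since 0 = 0, parabolic.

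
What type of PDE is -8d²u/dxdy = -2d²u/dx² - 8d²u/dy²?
Rewriting in standard form: 2d²u/dx² - 8d²u/dxdy + 8d²u/dy² = 0. With A = 2, B = -8, C = 8, the discriminant is 0. This is a parabolic PDE.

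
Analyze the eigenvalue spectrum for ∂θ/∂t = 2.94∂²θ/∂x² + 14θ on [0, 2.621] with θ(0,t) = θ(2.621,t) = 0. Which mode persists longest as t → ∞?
Eigenvalues: λₙ = 2.94n²π²/2.621² - 14.
First three modes:
  n=1: λ₁ = 2.94π²/2.621² - 14 ≈ -9.776
  n=2: λ₂ = 11.76π²/2.621² - 14 ≈ 2.896
  n=3: λ₃ = 26.46π²/2.621² - 14 ≈ 24.015
Since 2.94π²/2.621² ≈ 4.224 < 14, λ₁ < 0.
The n=1 mode grows fastest (−λₙ is largest for n=1) → dominates.
Asymptotic: θ ~ c₁ sin(πx/2.621) e^{9.776t} (exponential growth at rate −λ₁ ≈ 9.776).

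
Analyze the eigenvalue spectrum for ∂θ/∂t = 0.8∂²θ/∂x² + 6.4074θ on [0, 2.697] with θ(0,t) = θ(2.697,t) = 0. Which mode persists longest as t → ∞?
Eigenvalues: λₙ = 0.8n²π²/2.697² - 6.4074.
First three modes:
  n=1: λ₁ = 0.8π²/2.697² - 6.4074 ≈ -5.322
  n=2: λ₂ = 3.2π²/2.697² - 6.4074 ≈ -2.065
  n=3: λ₃ = 7.2π²/2.697² - 6.4074 ≈ 3.362
Since 0.8π²/2.697² ≈ 1.085 < 6.4074, λ₁ < 0.
The n=1 mode grows fastest (−λₙ is largest for n=1) → dominates.
Asymptotic: θ ~ c₁ sin(πx/2.697) e^{5.322t} (exponential growth at rate −λ₁ ≈ 5.322).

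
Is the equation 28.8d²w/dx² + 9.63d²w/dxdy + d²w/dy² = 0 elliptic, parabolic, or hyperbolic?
Computing B² - 4AC with A = 28.8, B = 9.63, C = 1: discriminant = -22.4631 (negative). Answer: elliptic.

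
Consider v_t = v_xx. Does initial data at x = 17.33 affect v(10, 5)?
Yes, for any finite x. The heat equation has infinite propagation speed, so all initial data affects all points at any t > 0.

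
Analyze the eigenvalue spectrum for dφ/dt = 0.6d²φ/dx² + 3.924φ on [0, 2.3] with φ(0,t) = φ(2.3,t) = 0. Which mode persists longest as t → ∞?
Eigenvalues: λₙ = 0.6n²π²/2.3² - 3.924.
First three modes:
  n=1: λ₁ = 0.6π²/2.3² - 3.924 ≈ -2.805
  n=2: λ₂ = 2.4π²/2.3² - 3.924 ≈ 0.554
  n=3: λ₃ = 5.4π²/2.3² - 3.924 ≈ 6.151
Since 0.6π²/2.3² ≈ 1.119 < 3.924, λ₁ < 0.
The n=1 mode grows fastest (−λₙ is largest for n=1) → dominates.
Asymptotic: φ ~ c₁ sin(πx/2.3) e^{2.805t} (exponential growth at rate −λ₁ ≈ 2.805).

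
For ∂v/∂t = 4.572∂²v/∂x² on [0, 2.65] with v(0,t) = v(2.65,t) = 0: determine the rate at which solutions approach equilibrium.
Eigenvalues: λₙ = 4.572n²π²/2.65².
First three modes:
  n=1: λ₁ = 4.572π²/2.65² ≈ 6.426
  n=2: λ₂ = 18.288π²/2.65² ≈ 25.702 (4× faster decay)
  n=3: λ₃ = 41.148π²/2.65² ≈ 57.83 (9× faster decay)
As t → ∞, higher modes decay exponentially faster. The n=1 mode dominates: v ~ c₁ sin(πx/2.65) e^{-λ₁t}.
Decay rate: λ₁ = 4.572π²/2.65² ≈ 6.426.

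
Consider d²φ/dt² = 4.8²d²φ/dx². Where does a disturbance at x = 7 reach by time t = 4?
Domain of influence: [-12.2, 26.2]. Data at x = 7 spreads outward at speed 4.8.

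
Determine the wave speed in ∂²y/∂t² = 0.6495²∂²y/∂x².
Speed = 0.6495. Information travels along characteristics x = x₀ ± 0.6495t.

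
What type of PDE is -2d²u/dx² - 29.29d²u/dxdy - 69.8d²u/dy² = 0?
With A = -2, B = -29.29, C = -69.8, the discriminant is 299.5041. This is a hyperbolic PDE.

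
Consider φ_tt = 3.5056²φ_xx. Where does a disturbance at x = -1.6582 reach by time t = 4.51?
Domain of influence: [-17.468456, 14.152056]. Data at x = -1.6582 spreads outward at speed 3.5056.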